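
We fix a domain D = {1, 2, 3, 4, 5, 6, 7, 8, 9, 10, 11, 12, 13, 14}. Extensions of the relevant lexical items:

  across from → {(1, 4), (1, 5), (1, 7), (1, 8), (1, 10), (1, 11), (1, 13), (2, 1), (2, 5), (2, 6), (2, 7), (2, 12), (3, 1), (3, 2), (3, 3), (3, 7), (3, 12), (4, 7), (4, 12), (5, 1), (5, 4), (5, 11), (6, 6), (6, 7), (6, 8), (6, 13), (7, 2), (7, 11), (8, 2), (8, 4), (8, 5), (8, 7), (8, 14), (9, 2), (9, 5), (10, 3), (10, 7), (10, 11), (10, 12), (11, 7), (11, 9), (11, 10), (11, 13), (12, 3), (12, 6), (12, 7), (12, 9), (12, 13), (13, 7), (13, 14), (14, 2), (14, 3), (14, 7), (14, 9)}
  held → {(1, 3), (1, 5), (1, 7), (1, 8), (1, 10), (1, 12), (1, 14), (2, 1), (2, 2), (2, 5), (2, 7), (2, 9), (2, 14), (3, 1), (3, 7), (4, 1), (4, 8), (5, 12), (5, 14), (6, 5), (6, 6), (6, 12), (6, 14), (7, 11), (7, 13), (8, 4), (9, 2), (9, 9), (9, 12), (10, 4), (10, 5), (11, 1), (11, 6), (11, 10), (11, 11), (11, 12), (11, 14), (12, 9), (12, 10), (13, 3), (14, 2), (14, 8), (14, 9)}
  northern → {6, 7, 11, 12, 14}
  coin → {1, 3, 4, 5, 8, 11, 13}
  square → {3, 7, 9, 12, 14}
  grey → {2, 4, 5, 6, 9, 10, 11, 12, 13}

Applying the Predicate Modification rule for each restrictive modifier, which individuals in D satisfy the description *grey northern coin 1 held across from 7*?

⟦1 held⟧ = {x : ⟨1, x⟩ ∈ ⟦held⟧} = {3, 5, 7, 8, 10, 12, 14}
⟦across from 7⟧ = {x : ⟨x, 7⟩ ∈ ⟦across from⟧} = {1, 2, 3, 4, 6, 8, 10, 11, 12, 13, 14}
⟦coin⟧ = {1, 3, 4, 5, 8, 11, 13}
… ∩ ⟦1 held⟧ = {1, 3, 4, 5, 8, 11, 13} ∩ {3, 5, 7, 8, 10, 12, 14} = {3, 5, 8}
… ∩ ⟦across from 7⟧ = {3, 5, 8} ∩ {1, 2, 3, 4, 6, 8, 10, 11, 12, 13, 14} = {3, 8}
… ∩ ⟦grey⟧ = {3, 8} ∩ {2, 4, 5, 6, 9, 10, 11, 12, 13} = ∅
… ∩ ⟦northern⟧ = ∅ ∩ {6, 7, 11, 12, 14} = ∅
So ⟦grey northern coin 1 held across from 7⟧ = { }.

{ }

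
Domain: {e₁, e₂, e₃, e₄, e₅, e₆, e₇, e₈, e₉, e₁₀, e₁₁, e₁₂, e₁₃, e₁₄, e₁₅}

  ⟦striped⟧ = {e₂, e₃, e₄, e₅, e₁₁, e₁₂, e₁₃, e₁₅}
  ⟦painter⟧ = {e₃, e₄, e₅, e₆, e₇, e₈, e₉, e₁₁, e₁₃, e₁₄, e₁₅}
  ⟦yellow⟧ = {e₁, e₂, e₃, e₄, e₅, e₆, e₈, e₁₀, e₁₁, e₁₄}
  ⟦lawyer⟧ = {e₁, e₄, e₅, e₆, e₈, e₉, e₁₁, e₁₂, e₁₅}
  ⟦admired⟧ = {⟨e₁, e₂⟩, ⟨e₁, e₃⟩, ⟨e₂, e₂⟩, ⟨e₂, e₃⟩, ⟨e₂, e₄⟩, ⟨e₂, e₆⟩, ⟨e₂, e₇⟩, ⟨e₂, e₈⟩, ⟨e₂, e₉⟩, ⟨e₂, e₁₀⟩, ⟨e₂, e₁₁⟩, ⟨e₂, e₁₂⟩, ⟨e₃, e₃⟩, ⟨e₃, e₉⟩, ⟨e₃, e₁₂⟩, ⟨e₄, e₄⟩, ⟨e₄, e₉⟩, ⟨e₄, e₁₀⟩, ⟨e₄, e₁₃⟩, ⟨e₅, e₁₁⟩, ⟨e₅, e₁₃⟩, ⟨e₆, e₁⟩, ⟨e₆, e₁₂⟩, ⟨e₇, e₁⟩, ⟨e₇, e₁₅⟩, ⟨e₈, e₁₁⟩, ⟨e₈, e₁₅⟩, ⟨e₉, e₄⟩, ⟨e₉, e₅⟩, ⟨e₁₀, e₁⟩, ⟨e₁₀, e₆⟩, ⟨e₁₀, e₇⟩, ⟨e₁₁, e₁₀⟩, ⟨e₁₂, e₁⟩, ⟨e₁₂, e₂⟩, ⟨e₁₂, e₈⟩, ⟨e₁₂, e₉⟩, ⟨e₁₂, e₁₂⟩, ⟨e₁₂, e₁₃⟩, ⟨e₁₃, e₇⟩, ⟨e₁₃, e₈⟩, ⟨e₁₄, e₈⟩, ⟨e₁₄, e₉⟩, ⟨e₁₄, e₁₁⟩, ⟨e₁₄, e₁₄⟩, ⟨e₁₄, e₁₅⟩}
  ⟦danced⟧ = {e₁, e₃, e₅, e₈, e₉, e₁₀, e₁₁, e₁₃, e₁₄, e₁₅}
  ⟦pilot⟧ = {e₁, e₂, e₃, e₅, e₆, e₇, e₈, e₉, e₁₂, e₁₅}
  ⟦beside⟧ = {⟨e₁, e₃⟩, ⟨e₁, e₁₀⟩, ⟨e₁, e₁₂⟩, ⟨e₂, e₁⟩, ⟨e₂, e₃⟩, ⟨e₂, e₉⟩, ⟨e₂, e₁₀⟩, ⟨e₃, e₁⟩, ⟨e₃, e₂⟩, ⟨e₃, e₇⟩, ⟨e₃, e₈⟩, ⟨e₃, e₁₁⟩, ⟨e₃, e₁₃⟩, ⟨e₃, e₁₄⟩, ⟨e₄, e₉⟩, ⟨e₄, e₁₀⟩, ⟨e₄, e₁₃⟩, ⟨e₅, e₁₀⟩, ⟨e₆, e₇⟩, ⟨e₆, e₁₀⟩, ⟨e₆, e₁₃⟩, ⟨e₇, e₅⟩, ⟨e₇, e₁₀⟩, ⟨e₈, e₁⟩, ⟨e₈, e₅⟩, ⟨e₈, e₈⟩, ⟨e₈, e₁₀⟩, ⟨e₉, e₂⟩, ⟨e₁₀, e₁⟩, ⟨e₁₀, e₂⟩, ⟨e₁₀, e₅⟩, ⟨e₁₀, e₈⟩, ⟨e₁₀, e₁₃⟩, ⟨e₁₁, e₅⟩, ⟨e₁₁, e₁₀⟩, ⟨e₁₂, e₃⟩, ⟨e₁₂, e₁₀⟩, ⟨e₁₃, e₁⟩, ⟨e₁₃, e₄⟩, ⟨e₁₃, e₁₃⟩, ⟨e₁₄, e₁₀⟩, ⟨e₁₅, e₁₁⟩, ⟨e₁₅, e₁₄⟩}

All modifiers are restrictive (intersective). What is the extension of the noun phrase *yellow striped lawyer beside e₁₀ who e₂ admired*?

{e₄, e₁₁}

⟦beside e₁₀⟧ = {x : ⟨x, e₁₀⟩ ∈ ⟦beside⟧} = {e₁, e₂, e₄, e₅, e₆, e₇, e₈, e₁₁, e₁₂, e₁₄}
⟦who e₂ admired⟧ = {x : ⟨e₂, x⟩ ∈ ⟦admired⟧} = {e₂, e₃, e₄, e₆, e₇, e₈, e₉, e₁₀, e₁₁, e₁₂}
⟦lawyer⟧ = {e₁, e₄, e₅, e₆, e₈, e₉, e₁₁, e₁₂, e₁₅}
… ∩ ⟦beside e₁₀⟧ = {e₁, e₄, e₅, e₆, e₈, e₉, e₁₁, e₁₂, e₁₅} ∩ {e₁, e₂, e₄, e₅, e₆, e₇, e₈, e₁₁, e₁₂, e₁₄} = {e₁, e₄, e₅, e₆, e₈, e₁₁, e₁₂}
… ∩ ⟦who e₂ admired⟧ = {e₁, e₄, e₅, e₆, e₈, e₁₁, e₁₂} ∩ {e₂, e₃, e₄, e₆, e₇, e₈, e₉, e₁₀, e₁₁, e₁₂} = {e₄, e₆, e₈, e₁₁, e₁₂}
… ∩ ⟦yellow⟧ = {e₄, e₆, e₈, e₁₁, e₁₂} ∩ {e₁, e₂, e₃, e₄, e₅, e₆, e₈, e₁₀, e₁₁, e₁₄} = {e₄, e₆, e₈, e₁₁}
… ∩ ⟦striped⟧ = {e₄, e₆, e₈, e₁₁} ∩ {e₂, e₃, e₄, e₅, e₁₁, e₁₂, e₁₃, e₁₅} = {e₄, e₁₁}
So ⟦yellow striped lawyer beside e₁₀ who e₂ admired⟧ = {e₄, e₁₁}.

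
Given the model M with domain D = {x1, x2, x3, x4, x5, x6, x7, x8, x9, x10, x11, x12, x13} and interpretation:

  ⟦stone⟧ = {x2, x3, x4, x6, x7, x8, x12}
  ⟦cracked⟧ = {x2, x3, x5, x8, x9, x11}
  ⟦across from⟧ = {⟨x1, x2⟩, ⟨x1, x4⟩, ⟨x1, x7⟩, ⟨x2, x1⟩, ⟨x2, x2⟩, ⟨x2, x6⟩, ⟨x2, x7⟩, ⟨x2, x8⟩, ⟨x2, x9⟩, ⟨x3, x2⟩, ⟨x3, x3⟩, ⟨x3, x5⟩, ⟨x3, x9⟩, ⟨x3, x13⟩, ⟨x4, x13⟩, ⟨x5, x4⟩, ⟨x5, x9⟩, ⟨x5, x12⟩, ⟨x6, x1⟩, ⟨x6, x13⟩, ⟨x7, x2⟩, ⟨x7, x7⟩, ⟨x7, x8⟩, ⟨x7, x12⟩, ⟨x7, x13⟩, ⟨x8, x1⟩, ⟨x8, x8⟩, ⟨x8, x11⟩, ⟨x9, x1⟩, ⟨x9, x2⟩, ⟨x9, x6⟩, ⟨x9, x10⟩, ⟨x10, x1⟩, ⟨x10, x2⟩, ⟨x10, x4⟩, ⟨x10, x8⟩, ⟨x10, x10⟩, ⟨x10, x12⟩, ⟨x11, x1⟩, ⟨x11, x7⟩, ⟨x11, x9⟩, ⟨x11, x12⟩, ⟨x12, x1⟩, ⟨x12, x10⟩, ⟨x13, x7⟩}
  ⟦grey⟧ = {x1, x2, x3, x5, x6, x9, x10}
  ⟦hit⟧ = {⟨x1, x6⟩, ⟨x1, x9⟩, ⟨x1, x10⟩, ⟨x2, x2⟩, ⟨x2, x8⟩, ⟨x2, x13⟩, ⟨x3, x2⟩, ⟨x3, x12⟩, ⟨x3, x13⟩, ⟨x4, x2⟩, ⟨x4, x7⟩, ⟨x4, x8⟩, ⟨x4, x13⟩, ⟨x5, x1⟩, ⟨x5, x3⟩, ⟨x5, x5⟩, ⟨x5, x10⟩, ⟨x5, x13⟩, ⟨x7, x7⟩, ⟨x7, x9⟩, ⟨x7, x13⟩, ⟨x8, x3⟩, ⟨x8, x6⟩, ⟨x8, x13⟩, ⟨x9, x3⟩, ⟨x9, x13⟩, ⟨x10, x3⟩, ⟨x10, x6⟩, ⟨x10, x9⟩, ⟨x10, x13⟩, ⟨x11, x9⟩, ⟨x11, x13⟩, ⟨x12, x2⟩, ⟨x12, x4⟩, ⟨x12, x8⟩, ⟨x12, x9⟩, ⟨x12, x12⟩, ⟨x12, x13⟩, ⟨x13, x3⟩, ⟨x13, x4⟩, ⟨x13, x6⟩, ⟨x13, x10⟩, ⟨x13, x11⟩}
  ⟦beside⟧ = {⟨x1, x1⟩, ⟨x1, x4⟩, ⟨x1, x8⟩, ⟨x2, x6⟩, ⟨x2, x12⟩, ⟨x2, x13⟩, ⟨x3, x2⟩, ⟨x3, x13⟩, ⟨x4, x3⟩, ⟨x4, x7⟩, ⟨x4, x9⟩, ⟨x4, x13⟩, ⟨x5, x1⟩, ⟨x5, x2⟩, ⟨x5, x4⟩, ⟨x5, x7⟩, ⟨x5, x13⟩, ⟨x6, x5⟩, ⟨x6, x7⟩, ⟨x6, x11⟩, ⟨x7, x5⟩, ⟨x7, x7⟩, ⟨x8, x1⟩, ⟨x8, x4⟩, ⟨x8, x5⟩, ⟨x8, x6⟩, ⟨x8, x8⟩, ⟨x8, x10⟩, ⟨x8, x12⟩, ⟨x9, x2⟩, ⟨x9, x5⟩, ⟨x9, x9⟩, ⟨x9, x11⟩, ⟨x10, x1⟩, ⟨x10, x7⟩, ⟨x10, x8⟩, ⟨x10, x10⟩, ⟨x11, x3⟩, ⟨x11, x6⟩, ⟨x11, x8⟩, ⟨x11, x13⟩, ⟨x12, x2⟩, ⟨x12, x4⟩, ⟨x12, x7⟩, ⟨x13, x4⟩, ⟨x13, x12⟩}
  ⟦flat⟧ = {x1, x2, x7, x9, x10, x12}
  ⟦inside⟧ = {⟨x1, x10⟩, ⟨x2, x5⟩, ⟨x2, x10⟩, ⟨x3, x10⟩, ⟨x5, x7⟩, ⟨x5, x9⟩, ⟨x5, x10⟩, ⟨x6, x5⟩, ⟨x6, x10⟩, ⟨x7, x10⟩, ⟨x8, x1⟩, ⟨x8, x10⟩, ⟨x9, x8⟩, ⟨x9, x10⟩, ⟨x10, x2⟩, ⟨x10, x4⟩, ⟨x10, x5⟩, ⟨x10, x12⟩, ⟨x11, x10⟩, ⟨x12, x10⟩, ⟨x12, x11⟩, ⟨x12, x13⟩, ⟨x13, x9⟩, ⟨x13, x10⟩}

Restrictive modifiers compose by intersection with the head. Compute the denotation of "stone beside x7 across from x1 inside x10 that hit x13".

⟦beside x7⟧ = {x : ⟨x, x7⟩ ∈ ⟦beside⟧} = {x4, x5, x6, x7, x10, x12}
⟦across from x1⟧ = {x : ⟨x, x1⟩ ∈ ⟦across from⟧} = {x2, x6, x8, x9, x10, x11, x12}
⟦inside x10⟧ = {x : ⟨x, x10⟩ ∈ ⟦inside⟧} = {x1, x2, x3, x5, x6, x7, x8, x9, x11, x12, x13}
⟦that hit x13⟧ = {x : ⟨x, x13⟩ ∈ ⟦hit⟧} = {x2, x3, x4, x5, x7, x8, x9, x10, x11, x12}
⟦stone⟧ = {x2, x3, x4, x6, x7, x8, x12}
… ∩ ⟦beside x7⟧ = {x2, x3, x4, x6, x7, x8, x12} ∩ {x4, x5, x6, x7, x10, x12} = {x4, x6, x7, x12}
… ∩ ⟦across from x1⟧ = {x4, x6, x7, x12} ∩ {x2, x6, x8, x9, x10, x11, x12} = {x6, x12}
… ∩ ⟦inside x10⟧ = {x6, x12} ∩ {x1, x2, x3, x5, x6, x7, x8, x9, x11, x12, x13} = {x6, x12}
… ∩ ⟦that hit x13⟧ = {x6, x12} ∩ {x2, x3, x4, x5, x7, x8, x9, x10, x11, x12} = {x12}
So ⟦stone beside x7 across from x1 inside x10 that hit x13⟧ = {x12}.

{x12}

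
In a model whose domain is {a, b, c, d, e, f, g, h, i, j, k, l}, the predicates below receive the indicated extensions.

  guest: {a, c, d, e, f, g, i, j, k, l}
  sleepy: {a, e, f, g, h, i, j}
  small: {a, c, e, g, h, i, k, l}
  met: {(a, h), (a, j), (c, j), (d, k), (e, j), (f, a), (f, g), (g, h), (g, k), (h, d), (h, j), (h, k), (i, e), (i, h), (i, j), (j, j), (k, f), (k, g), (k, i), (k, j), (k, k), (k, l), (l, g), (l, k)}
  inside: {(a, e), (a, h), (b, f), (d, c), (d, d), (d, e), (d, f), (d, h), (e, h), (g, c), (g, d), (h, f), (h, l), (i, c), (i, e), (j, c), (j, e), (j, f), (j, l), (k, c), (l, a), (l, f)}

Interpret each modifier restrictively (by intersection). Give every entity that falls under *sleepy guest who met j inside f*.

{j}

⟦who met j⟧ = {x : ⟨x, j⟩ ∈ ⟦met⟧} = {a, c, e, h, i, j, k}
⟦inside f⟧ = {x : ⟨x, f⟩ ∈ ⟦inside⟧} = {b, d, h, j, l}
⟦guest⟧ = {a, c, d, e, f, g, i, j, k, l}
… ∩ ⟦who met j⟧ = {a, c, d, e, f, g, i, j, k, l} ∩ {a, c, e, h, i, j, k} = {a, c, e, i, j, k}
… ∩ ⟦inside f⟧ = {a, c, e, i, j, k} ∩ {b, d, h, j, l} = {j}
… ∩ ⟦sleepy⟧ = {j} ∩ {a, e, f, g, h, i, j} = {j}
So ⟦sleepy guest who met j inside f⟧ = {j}.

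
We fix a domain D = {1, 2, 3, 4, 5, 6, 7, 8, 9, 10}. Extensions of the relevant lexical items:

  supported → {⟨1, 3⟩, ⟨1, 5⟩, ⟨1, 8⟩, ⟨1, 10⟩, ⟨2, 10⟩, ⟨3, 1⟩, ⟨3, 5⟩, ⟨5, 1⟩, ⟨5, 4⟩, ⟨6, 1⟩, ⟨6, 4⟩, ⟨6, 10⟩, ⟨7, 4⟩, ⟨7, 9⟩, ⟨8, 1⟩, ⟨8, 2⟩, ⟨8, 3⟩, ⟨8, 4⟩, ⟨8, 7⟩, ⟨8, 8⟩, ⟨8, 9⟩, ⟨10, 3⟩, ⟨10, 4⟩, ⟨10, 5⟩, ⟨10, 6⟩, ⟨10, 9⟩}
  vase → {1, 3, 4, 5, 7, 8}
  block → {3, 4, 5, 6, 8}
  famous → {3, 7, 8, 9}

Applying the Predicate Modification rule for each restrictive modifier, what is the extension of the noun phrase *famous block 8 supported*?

{3, 8}

⟦8 supported⟧ = {x : ⟨8, x⟩ ∈ ⟦supported⟧} = {1, 2, 3, 4, 7, 8, 9}
⟦block⟧ = {3, 4, 5, 6, 8}
… ∩ ⟦8 supported⟧ = {3, 4, 5, 6, 8} ∩ {1, 2, 3, 4, 7, 8, 9} = {3, 4, 8}
… ∩ ⟦famous⟧ = {3, 4, 8} ∩ {3, 7, 8, 9} = {3, 8}
So ⟦famous block 8 supported⟧ = {3, 8}.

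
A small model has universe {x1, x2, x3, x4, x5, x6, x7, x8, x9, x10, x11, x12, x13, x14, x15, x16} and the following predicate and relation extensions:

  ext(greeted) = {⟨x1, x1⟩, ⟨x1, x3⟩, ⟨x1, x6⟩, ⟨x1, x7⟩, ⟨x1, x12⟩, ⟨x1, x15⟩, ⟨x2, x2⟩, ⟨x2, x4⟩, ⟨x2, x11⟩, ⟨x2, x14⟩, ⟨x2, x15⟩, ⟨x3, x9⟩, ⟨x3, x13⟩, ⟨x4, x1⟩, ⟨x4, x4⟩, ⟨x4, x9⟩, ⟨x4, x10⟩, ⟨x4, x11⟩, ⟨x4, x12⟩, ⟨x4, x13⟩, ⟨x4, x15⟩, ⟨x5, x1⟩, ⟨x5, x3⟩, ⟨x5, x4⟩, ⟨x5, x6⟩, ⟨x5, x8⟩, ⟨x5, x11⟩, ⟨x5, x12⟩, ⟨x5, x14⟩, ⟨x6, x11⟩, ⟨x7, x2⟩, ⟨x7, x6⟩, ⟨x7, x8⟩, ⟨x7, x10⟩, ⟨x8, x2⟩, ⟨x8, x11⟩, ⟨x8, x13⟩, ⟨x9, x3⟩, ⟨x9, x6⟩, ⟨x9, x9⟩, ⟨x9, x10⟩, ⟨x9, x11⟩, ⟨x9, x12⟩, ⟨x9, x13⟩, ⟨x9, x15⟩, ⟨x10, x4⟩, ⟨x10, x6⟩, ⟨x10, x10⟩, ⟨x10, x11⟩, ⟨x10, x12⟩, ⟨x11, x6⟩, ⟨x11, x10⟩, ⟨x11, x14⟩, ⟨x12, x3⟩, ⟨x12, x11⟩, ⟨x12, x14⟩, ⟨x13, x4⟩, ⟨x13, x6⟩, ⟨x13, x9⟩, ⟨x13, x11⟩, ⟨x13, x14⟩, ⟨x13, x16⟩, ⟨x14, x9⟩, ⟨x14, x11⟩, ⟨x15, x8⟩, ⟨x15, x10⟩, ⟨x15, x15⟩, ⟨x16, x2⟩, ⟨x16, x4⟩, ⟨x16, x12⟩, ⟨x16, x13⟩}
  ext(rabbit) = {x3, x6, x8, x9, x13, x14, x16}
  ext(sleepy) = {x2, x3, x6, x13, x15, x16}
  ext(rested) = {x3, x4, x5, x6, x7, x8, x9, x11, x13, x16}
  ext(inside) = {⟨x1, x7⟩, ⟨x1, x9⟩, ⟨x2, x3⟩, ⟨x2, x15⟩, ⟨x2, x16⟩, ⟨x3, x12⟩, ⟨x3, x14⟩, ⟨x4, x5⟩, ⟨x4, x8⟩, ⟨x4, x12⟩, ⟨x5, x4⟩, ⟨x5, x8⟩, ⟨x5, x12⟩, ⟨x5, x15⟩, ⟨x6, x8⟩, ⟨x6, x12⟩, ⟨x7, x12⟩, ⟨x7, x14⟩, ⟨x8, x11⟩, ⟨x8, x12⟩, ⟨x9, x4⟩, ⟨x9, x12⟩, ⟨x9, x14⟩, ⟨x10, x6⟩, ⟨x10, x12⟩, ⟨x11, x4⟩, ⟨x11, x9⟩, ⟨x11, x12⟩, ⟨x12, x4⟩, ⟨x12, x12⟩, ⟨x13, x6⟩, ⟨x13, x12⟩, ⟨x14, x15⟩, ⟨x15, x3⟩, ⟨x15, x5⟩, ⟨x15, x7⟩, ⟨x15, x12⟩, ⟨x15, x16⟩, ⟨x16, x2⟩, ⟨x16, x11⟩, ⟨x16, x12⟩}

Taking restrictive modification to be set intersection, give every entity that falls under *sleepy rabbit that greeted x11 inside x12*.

⟦that greeted x11⟧ = {x : ⟨x, x11⟩ ∈ ⟦greeted⟧} = {x2, x4, x5, x6, x8, x9, x10, x12, x13, x14}
⟦inside x12⟧ = {x : ⟨x, x12⟩ ∈ ⟦inside⟧} = {x3, x4, x5, x6, x7, x8, x9, x10, x11, x12, x13, x15, x16}
⟦rabbit⟧ = {x3, x6, x8, x9, x13, x14, x16}
… ∩ ⟦that greeted x11⟧ = {x3, x6, x8, x9, x13, x14, x16} ∩ {x2, x4, x5, x6, x8, x9, x10, x12, x13, x14} = {x6, x8, x9, x13, x14}
… ∩ ⟦inside x12⟧ = {x6, x8, x9, x13, x14} ∩ {x3, x4, x5, x6, x7, x8, x9, x10, x11, x12, x13, x15, x16} = {x6, x8, x9, x13}
… ∩ ⟦sleepy⟧ = {x6, x8, x9, x13} ∩ {x2, x3, x6, x13, x15, x16} = {x6, x13}
So ⟦sleepy rabbit that greeted x11 inside x12⟧ = {x6, x13}.

{x6, x13}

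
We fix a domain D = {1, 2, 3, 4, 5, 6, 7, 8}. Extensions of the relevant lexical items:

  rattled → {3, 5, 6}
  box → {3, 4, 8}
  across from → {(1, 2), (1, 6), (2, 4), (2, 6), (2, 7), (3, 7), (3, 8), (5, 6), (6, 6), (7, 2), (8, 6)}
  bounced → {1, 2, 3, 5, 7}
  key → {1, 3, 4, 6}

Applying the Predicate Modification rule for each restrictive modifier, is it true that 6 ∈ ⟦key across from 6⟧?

yes

⟦across from 6⟧ = {x : ⟨x, 6⟩ ∈ ⟦across from⟧} = {1, 2, 5, 6, 8}
⟦key⟧ = {1, 3, 4, 6}
… ∩ ⟦across from 6⟧ = {1, 3, 4, 6} ∩ {1, 2, 5, 6, 8} = {1, 6}
⟦key across from 6⟧ = {1, 6}; 6 ∈ this set.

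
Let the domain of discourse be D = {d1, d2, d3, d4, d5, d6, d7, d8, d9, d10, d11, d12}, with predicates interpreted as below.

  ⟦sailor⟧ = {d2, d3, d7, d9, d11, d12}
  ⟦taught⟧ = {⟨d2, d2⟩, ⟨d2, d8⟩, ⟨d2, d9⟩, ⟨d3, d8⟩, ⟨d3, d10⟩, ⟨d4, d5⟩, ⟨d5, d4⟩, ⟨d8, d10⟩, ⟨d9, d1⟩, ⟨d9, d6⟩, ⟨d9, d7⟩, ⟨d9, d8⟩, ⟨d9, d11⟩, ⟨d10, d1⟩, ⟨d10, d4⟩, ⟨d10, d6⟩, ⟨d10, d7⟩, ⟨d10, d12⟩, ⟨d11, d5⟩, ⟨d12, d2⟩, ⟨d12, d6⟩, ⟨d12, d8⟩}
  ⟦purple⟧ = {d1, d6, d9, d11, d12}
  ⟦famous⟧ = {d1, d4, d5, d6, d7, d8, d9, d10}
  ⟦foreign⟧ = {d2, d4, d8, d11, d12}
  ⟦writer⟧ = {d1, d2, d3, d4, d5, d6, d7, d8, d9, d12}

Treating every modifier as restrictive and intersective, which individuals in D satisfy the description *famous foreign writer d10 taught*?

⟦d10 taught⟧ = {x : ⟨d10, x⟩ ∈ ⟦taught⟧} = {d1, d4, d6, d7, d12}
⟦writer⟧ = {d1, d2, d3, d4, d5, d6, d7, d8, d9, d12}
… ∩ ⟦d10 taught⟧ = {d1, d2, d3, d4, d5, d6, d7, d8, d9, d12} ∩ {d1, d4, d6, d7, d12} = {d1, d4, d6, d7, d12}
… ∩ ⟦famous⟧ = {d1, d4, d6, d7, d12} ∩ {d1, d4, d5, d6, d7, d8, d9, d10} = {d1, d4, d6, d7}
… ∩ ⟦foreign⟧ = {d1, d4, d6, d7} ∩ {d2, d4, d8, d11, d12} = {d4}
So ⟦famous foreign writer d10 taught⟧ = {d4}.

{d4}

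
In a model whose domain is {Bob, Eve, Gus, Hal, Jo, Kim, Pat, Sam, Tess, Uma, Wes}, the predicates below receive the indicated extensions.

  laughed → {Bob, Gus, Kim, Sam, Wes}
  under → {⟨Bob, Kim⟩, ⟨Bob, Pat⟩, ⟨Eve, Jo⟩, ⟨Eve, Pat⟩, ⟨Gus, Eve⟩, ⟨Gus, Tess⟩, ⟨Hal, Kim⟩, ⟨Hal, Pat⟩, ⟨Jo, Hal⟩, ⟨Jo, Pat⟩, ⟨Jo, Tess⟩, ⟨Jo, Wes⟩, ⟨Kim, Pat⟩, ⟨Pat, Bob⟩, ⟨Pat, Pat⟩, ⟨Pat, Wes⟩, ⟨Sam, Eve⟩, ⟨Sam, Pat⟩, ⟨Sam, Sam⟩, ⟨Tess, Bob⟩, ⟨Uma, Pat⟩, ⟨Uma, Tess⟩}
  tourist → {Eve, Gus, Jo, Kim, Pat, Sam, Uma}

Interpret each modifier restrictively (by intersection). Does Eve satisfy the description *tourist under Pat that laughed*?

⟦under Pat⟧ = {x : ⟨x, Pat⟩ ∈ ⟦under⟧} = {Bob, Eve, Hal, Jo, Kim, Pat, Sam, Uma}
⟦that laughed⟧ = ⟦laughed⟧ = {Bob, Gus, Kim, Sam, Wes}
⟦tourist⟧ = {Eve, Gus, Jo, Kim, Pat, Sam, Uma}
… ∩ ⟦under Pat⟧ = {Eve, Gus, Jo, Kim, Pat, Sam, Uma} ∩ {Bob, Eve, Hal, Jo, Kim, Pat, Sam, Uma} = {Eve, Jo, Kim, Pat, Sam, Uma}
… ∩ ⟦that laughed⟧ = {Eve, Jo, Kim, Pat, Sam, Uma} ∩ {Bob, Gus, Kim, Sam, Wes} = {Kim, Sam}
⟦tourist under Pat that laughed⟧ = {Kim, Sam}; Eve ∉ this set.

no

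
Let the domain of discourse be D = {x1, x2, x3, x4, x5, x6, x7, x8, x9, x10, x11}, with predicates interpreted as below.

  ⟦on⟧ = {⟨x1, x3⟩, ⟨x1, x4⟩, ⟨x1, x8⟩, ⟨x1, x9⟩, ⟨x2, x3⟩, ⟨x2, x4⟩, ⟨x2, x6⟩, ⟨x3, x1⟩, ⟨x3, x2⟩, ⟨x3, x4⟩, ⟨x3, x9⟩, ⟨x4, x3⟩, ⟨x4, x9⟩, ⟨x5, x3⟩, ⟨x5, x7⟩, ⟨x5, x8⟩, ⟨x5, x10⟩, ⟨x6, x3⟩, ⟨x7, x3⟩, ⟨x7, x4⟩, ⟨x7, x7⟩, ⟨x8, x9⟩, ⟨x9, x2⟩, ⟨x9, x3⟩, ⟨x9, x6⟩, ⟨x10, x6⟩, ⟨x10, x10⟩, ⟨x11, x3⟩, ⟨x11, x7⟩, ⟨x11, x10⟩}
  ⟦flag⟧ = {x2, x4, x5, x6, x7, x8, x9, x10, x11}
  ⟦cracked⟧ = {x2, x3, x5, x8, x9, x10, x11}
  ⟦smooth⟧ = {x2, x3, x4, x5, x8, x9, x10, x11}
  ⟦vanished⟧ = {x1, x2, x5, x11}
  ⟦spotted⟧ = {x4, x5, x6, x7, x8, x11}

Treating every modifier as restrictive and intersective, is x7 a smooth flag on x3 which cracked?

no

⟦on x3⟧ = {x : ⟨x, x3⟩ ∈ ⟦on⟧} = {x1, x2, x4, x5, x6, x7, x9, x11}
⟦which cracked⟧ = ⟦cracked⟧ = {x2, x3, x5, x8, x9, x10, x11}
⟦flag⟧ = {x2, x4, x5, x6, x7, x8, x9, x10, x11}
… ∩ ⟦on x3⟧ = {x2, x4, x5, x6, x7, x8, x9, x10, x11} ∩ {x1, x2, x4, x5, x6, x7, x9, x11} = {x2, x4, x5, x6, x7, x9, x11}
… ∩ ⟦which cracked⟧ = {x2, x4, x5, x6, x7, x9, x11} ∩ {x2, x3, x5, x8, x9, x10, x11} = {x2, x5, x9, x11}
… ∩ ⟦smooth⟧ = {x2, x5, x9, x11} ∩ {x2, x3, x4, x5, x8, x9, x10, x11} = {x2, x5, x9, x11}
⟦smooth flag on x3 which cracked⟧ = {x2, x5, x9, x11}; x7 ∉ this set.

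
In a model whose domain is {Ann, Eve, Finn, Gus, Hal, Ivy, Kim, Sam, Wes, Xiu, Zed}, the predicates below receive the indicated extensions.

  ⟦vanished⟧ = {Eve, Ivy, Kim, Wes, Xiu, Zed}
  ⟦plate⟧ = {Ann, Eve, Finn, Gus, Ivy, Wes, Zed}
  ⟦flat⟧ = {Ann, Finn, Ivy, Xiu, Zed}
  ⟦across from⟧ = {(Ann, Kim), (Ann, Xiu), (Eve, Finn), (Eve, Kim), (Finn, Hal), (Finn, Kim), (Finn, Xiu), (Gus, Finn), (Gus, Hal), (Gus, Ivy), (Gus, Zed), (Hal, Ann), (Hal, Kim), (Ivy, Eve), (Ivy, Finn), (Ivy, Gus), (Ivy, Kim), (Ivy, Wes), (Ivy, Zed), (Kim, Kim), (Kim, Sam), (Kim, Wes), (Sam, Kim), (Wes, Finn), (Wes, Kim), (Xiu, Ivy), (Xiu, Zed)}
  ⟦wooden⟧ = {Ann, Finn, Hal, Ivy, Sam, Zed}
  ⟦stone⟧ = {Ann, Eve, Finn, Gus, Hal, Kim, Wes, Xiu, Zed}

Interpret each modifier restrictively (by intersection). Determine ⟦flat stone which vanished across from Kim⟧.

{ }

⟦which vanished⟧ = ⟦vanished⟧ = {Eve, Ivy, Kim, Wes, Xiu, Zed}
⟦across from Kim⟧ = {x : ⟨x, Kim⟩ ∈ ⟦across from⟧} = {Ann, Eve, Finn, Hal, Ivy, Kim, Sam, Wes}
⟦stone⟧ = {Ann, Eve, Finn, Gus, Hal, Kim, Wes, Xiu, Zed}
… ∩ ⟦which vanished⟧ = {Ann, Eve, Finn, Gus, Hal, Kim, Wes, Xiu, Zed} ∩ {Eve, Ivy, Kim, Wes, Xiu, Zed} = {Eve, Kim, Wes, Xiu, Zed}
… ∩ ⟦across from Kim⟧ = {Eve, Kim, Wes, Xiu, Zed} ∩ {Ann, Eve, Finn, Hal, Ivy, Kim, Sam, Wes} = {Eve, Kim, Wes}
… ∩ ⟦flat⟧ = {Eve, Kim, Wes} ∩ {Ann, Finn, Ivy, Xiu, Zed} = ∅
So ⟦flat stone which vanished across from Kim⟧ = { }.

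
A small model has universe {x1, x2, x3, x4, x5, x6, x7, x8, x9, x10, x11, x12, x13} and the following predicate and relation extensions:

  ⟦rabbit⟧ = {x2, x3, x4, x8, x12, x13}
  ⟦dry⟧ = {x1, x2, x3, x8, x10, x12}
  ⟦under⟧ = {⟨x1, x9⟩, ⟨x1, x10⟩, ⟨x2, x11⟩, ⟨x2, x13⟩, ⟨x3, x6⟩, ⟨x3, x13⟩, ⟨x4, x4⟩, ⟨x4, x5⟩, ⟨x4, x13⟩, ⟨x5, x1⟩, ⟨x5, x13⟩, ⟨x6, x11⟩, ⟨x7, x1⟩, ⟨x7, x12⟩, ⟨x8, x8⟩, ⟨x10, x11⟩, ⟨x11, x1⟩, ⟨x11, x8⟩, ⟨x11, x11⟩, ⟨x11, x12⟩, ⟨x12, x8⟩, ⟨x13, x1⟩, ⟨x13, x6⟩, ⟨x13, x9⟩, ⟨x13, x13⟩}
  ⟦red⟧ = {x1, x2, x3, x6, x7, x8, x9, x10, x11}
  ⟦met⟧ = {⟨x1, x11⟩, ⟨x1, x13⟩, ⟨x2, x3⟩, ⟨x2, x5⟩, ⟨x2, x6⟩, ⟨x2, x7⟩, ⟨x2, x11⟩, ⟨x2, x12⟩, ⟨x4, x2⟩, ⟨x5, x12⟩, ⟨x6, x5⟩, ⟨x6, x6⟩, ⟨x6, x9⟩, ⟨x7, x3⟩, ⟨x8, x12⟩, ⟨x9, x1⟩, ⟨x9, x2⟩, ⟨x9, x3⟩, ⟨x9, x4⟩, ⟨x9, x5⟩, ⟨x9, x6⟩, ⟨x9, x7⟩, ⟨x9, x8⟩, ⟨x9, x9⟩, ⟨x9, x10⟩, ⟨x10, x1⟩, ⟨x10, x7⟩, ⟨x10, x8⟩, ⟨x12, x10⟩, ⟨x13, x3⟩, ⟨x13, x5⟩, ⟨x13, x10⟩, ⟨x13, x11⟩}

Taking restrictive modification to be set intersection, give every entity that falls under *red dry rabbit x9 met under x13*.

{x2, x3}

⟦x9 met⟧ = {x : ⟨x9, x⟩ ∈ ⟦met⟧} = {x1, x2, x3, x4, x5, x6, x7, x8, x9, x10}
⟦under x13⟧ = {x : ⟨x, x13⟩ ∈ ⟦under⟧} = {x2, x3, x4, x5, x13}
⟦rabbit⟧ = {x2, x3, x4, x8, x12, x13}
… ∩ ⟦x9 met⟧ = {x2, x3, x4, x8, x12, x13} ∩ {x1, x2, x3, x4, x5, x6, x7, x8, x9, x10} = {x2, x3, x4, x8}
… ∩ ⟦under x13⟧ = {x2, x3, x4, x8} ∩ {x2, x3, x4, x5, x13} = {x2, x3, x4}
… ∩ ⟦red⟧ = {x2, x3, x4} ∩ {x1, x2, x3, x6, x7, x8, x9, x10, x11} = {x2, x3}
… ∩ ⟦dry⟧ = {x2, x3} ∩ {x1, x2, x3, x8, x10, x12} = {x2, x3}
So ⟦red dry rabbit x9 met under x13⟧ = {x2, x3}.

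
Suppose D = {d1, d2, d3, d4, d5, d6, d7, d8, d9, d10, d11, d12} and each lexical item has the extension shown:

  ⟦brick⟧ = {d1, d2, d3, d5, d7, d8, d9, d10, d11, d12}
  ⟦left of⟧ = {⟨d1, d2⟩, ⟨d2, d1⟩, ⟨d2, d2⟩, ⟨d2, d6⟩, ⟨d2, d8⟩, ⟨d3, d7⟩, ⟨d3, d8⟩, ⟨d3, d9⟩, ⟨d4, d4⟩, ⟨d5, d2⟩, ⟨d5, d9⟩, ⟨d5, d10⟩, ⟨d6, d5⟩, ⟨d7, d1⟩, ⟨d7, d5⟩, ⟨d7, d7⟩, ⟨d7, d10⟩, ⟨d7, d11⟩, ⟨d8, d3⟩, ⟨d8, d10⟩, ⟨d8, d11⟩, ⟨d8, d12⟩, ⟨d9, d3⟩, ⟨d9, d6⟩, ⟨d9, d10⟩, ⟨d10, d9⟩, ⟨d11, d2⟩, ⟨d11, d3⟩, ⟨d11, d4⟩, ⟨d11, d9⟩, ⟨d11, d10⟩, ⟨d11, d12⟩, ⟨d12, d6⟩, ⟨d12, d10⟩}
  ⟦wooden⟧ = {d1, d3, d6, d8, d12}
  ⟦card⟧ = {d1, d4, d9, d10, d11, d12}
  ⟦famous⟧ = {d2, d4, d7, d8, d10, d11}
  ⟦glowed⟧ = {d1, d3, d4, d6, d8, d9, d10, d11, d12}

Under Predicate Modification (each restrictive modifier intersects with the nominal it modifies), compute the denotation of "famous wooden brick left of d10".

⟦left of d10⟧ = {x : ⟨x, d10⟩ ∈ ⟦left of⟧} = {d5, d7, d8, d9, d11, d12}
⟦brick⟧ = {d1, d2, d3, d5, d7, d8, d9, d10, d11, d12}
… ∩ ⟦left of d10⟧ = {d1, d2, d3, d5, d7, d8, d9, d10, d11, d12} ∩ {d5, d7, d8, d9, d11, d12} = {d5, d7, d8, d9, d11, d12}
… ∩ ⟦famous⟧ = {d5, d7, d8, d9, d11, d12} ∩ {d2, d4, d7, d8, d10, d11} = {d7, d8, d11}
… ∩ ⟦wooden⟧ = {d7, d8, d11} ∩ {d1, d3, d6, d8, d12} = {d8}
So ⟦famous wooden brick left of d10⟧ = {d8}.

{d8}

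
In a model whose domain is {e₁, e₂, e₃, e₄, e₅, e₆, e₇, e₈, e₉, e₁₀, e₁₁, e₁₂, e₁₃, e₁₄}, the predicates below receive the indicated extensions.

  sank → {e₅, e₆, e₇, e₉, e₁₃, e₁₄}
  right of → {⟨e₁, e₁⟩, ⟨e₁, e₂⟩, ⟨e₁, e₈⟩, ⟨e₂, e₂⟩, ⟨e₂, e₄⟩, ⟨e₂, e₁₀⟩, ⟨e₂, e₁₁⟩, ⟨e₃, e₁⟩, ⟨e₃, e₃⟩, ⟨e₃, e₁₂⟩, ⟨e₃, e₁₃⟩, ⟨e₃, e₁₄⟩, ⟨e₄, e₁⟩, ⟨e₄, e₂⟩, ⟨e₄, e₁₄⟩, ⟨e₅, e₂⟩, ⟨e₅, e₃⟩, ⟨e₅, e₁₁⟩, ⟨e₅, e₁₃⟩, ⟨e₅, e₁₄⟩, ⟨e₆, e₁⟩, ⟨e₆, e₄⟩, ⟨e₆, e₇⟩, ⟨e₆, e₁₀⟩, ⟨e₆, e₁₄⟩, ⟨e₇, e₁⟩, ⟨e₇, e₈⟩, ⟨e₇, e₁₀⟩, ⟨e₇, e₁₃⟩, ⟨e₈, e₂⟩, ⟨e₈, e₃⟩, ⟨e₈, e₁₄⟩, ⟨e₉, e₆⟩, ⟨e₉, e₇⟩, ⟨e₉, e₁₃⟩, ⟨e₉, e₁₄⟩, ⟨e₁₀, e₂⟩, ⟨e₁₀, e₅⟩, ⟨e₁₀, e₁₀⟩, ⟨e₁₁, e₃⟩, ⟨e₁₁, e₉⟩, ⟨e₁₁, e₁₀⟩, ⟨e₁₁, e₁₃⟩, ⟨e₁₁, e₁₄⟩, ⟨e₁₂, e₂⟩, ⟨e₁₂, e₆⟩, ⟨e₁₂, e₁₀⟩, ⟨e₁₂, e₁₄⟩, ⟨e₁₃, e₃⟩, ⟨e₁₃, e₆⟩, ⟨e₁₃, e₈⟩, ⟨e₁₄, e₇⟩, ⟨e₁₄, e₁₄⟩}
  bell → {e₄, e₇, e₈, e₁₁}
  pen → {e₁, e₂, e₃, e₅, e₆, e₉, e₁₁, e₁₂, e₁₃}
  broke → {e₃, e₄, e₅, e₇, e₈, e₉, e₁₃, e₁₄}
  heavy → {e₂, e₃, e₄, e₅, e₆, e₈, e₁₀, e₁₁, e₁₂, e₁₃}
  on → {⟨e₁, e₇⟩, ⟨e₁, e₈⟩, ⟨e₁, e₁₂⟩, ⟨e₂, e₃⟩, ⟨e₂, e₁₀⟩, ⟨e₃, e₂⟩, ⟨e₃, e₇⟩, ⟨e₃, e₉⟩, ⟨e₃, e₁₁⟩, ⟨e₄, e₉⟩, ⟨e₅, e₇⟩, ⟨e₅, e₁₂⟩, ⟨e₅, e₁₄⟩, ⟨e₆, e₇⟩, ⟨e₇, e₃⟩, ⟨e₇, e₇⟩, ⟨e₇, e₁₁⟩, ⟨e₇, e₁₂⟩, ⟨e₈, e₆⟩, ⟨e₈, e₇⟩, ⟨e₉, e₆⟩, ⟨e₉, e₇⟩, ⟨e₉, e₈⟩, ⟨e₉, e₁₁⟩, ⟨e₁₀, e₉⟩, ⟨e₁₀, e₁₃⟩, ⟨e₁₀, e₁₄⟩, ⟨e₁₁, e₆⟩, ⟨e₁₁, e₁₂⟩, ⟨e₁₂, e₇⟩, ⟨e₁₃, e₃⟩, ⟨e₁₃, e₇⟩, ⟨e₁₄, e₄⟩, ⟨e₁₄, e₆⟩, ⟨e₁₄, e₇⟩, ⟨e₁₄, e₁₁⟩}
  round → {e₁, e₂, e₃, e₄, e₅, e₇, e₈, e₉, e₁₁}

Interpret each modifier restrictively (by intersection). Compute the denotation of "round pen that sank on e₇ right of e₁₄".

{e₅, e₉}

⟦that sank⟧ = ⟦sank⟧ = {e₅, e₆, e₇, e₉, e₁₃, e₁₄}
⟦on e₇⟧ = {x : ⟨x, e₇⟩ ∈ ⟦on⟧} = {e₁, e₃, e₅, e₆, e₇, e₈, e₉, e₁₂, e₁₃, e₁₄}
⟦right of e₁₄⟧ = {x : ⟨x, e₁₄⟩ ∈ ⟦right of⟧} = {e₃, e₄, e₅, e₆, e₈, e₉, e₁₁, e₁₂, e₁₄}
⟦pen⟧ = {e₁, e₂, e₃, e₅, e₆, e₉, e₁₁, e₁₂, e₁₃}
… ∩ ⟦that sank⟧ = {e₁, e₂, e₃, e₅, e₆, e₉, e₁₁, e₁₂, e₁₃} ∩ {e₅, e₆, e₇, e₉, e₁₃, e₁₄} = {e₅, e₆, e₉, e₁₃}
… ∩ ⟦on e₇⟧ = {e₅, e₆, e₉, e₁₃} ∩ {e₁, e₃, e₅, e₆, e₇, e₈, e₉, e₁₂, e₁₃, e₁₄} = {e₅, e₆, e₉, e₁₃}
… ∩ ⟦right of e₁₄⟧ = {e₅, e₆, e₉, e₁₃} ∩ {e₃, e₄, e₅, e₆, e₈, e₉, e₁₁, e₁₂, e₁₄} = {e₅, e₆, e₉}
… ∩ ⟦round⟧ = {e₅, e₆, e₉} ∩ {e₁, e₂, e₃, e₄, e₅, e₇, e₈, e₉, e₁₁} = {e₅, e₉}
So ⟦round pen that sank on e₇ right of e₁₄⟧ = {e₅, e₉}.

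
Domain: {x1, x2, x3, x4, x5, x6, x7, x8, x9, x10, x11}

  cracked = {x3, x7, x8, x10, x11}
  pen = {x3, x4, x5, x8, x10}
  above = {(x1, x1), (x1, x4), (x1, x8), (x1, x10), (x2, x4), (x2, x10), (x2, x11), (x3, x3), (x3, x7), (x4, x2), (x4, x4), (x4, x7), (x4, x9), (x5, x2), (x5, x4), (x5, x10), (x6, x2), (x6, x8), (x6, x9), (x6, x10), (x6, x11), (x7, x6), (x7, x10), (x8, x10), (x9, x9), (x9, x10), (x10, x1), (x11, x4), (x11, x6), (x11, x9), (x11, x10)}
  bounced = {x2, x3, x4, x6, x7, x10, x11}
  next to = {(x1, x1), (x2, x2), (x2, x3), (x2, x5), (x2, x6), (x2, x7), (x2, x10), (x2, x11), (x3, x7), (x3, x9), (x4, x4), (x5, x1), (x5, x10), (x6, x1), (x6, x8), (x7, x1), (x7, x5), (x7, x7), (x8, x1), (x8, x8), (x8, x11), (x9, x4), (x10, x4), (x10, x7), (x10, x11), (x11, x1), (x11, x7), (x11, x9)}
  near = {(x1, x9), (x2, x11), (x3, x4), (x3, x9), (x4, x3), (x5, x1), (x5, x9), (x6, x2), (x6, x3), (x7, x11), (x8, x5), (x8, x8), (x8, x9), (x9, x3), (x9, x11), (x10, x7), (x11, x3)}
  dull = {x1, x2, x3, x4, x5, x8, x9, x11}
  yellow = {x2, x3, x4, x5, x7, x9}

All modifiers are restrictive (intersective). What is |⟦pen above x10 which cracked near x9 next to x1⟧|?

1

⟦above x10⟧ = {x : ⟨x, x10⟩ ∈ ⟦above⟧} = {x1, x2, x5, x6, x7, x8, x9, x11}
⟦which cracked⟧ = ⟦cracked⟧ = {x3, x7, x8, x10, x11}
⟦near x9⟧ = {x : ⟨x, x9⟩ ∈ ⟦near⟧} = {x1, x3, x5, x8}
⟦next to x1⟧ = {x : ⟨x, x1⟩ ∈ ⟦next to⟧} = {x1, x5, x6, x7, x8, x11}
⟦pen⟧ = {x3, x4, x5, x8, x10}
… ∩ ⟦above x10⟧ = {x3, x4, x5, x8, x10} ∩ {x1, x2, x5, x6, x7, x8, x9, x11} = {x5, x8}
… ∩ ⟦which cracked⟧ = {x5, x8} ∩ {x3, x7, x8, x10, x11} = {x8}
… ∩ ⟦near x9⟧ = {x8} ∩ {x1, x3, x5, x8} = {x8}
… ∩ ⟦next to x1⟧ = {x8} ∩ {x1, x5, x6, x7, x8, x11} = {x8}
⟦pen above x10 which cracked near x9 next to x1⟧ = {x8}, so the cardinality is 1.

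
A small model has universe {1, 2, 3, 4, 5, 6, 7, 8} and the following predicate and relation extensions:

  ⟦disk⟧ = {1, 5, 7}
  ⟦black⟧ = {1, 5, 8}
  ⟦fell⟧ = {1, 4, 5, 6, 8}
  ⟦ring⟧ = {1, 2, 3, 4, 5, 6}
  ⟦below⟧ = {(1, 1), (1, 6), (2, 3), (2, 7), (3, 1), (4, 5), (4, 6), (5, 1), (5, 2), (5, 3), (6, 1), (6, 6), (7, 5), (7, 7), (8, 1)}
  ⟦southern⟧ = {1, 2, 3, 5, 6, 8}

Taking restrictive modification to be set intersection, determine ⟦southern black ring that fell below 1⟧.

⟦that fell⟧ = ⟦fell⟧ = {1, 4, 5, 6, 8}
⟦below 1⟧ = {x : ⟨x, 1⟩ ∈ ⟦below⟧} = {1, 3, 5, 6, 8}
⟦ring⟧ = {1, 2, 3, 4, 5, 6}
… ∩ ⟦that fell⟧ = {1, 2, 3, 4, 5, 6} ∩ {1, 4, 5, 6, 8} = {1, 4, 5, 6}
… ∩ ⟦below 1⟧ = {1, 4, 5, 6} ∩ {1, 3, 5, 6, 8} = {1, 5, 6}
… ∩ ⟦southern⟧ = {1, 5, 6} ∩ {1, 2, 3, 5, 6, 8} = {1, 5, 6}
… ∩ ⟦black⟧ = {1, 5, 6} ∩ {1, 5, 8} = {1, 5}
So ⟦southern black ring that fell below 1⟧ = {1, 5}.

{1, 5}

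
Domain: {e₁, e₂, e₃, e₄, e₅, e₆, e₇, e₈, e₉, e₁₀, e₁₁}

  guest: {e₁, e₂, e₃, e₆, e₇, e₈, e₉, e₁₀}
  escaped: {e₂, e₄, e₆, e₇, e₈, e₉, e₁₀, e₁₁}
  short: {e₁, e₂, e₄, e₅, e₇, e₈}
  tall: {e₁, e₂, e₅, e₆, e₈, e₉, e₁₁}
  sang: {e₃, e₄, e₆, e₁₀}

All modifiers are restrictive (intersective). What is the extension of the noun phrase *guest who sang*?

⟦who sang⟧ = ⟦sang⟧ = {e₃, e₄, e₆, e₁₀}
⟦guest⟧ = {e₁, e₂, e₃, e₆, e₇, e₈, e₉, e₁₀}
… ∩ ⟦who sang⟧ = {e₁, e₂, e₃, e₆, e₇, e₈, e₉, e₁₀} ∩ {e₃, e₄, e₆, e₁₀} = {e₃, e₆, e₁₀}
So ⟦guest who sang⟧ = {e₃, e₆, e₁₀}.

{e₃, e₆, e₁₀}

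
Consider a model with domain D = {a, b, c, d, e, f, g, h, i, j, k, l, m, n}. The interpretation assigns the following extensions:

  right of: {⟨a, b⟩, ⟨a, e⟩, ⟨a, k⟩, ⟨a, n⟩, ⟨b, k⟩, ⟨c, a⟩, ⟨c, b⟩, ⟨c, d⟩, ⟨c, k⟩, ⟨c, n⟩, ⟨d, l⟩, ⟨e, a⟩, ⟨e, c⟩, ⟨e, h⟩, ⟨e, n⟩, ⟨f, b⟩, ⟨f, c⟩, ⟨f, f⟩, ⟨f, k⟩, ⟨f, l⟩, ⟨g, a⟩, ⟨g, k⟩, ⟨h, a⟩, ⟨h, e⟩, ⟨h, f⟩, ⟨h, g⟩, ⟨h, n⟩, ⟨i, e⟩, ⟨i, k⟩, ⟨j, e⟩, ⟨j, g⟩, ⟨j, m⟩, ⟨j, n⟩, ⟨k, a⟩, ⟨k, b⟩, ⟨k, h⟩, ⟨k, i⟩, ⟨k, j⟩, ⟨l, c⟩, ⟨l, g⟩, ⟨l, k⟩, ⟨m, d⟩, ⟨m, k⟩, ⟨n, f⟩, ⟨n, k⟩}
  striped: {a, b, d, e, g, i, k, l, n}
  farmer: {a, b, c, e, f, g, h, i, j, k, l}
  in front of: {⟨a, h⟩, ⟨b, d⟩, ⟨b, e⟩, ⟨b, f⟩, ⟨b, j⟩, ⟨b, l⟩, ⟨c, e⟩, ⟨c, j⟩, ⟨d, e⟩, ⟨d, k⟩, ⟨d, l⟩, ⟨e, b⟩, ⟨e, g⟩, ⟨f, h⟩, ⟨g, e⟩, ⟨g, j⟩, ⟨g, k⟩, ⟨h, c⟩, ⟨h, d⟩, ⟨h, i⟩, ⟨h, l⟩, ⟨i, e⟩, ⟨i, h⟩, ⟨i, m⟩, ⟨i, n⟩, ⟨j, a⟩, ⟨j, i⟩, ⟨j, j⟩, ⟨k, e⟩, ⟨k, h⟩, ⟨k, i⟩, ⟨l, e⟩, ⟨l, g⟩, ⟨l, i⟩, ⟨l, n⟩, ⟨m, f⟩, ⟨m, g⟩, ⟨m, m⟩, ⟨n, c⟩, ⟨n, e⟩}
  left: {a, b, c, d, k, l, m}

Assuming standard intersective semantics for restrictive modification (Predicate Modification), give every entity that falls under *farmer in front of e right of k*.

⟦in front of e⟧ = {x : ⟨x, e⟩ ∈ ⟦in front of⟧} = {b, c, d, g, i, k, l, n}
⟦right of k⟧ = {x : ⟨x, k⟩ ∈ ⟦right of⟧} = {a, b, c, f, g, i, l, m, n}
⟦farmer⟧ = {a, b, c, e, f, g, h, i, j, k, l}
… ∩ ⟦in front of e⟧ = {a, b, c, e, f, g, h, i, j, k, l} ∩ {b, c, d, g, i, k, l, n} = {b, c, g, i, k, l}
… ∩ ⟦right of k⟧ = {b, c, g, i, k, l} ∩ {a, b, c, f, g, i, l, m, n} = {b, c, g, i, l}
So ⟦farmer in front of e right of k⟧ = {b, c, g, i, l}.

{b, c, g, i, l}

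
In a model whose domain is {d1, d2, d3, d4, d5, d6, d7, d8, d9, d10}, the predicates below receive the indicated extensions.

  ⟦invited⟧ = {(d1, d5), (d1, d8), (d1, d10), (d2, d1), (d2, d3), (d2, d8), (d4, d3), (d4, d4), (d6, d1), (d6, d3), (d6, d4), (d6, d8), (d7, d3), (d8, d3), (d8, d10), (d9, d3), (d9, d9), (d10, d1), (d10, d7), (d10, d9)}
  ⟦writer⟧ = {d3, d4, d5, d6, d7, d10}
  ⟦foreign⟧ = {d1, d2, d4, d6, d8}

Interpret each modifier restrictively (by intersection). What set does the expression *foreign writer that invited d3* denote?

{d4, d6}

⟦that invited d3⟧ = {x : ⟨x, d3⟩ ∈ ⟦invited⟧} = {d2, d4, d6, d7, d8, d9}
⟦writer⟧ = {d3, d4, d5, d6, d7, d10}
… ∩ ⟦that invited d3⟧ = {d3, d4, d5, d6, d7, d10} ∩ {d2, d4, d6, d7, d8, d9} = {d4, d6, d7}
… ∩ ⟦foreign⟧ = {d4, d6, d7} ∩ {d1, d2, d4, d6, d8} = {d4, d6}
So ⟦foreign writer that invited d3⟧ = {d4, d6}.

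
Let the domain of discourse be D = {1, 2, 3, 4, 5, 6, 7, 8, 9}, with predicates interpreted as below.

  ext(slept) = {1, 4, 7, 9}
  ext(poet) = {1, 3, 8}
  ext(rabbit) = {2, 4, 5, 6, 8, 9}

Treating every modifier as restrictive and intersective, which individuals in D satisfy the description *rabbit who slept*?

⟦who slept⟧ = ⟦slept⟧ = {1, 4, 7, 9}
⟦rabbit⟧ = {2, 4, 5, 6, 8, 9}
… ∩ ⟦who slept⟧ = {2, 4, 5, 6, 8, 9} ∩ {1, 4, 7, 9} = {4, 9}
So ⟦rabbit who slept⟧ = {4, 9}.

{4, 9}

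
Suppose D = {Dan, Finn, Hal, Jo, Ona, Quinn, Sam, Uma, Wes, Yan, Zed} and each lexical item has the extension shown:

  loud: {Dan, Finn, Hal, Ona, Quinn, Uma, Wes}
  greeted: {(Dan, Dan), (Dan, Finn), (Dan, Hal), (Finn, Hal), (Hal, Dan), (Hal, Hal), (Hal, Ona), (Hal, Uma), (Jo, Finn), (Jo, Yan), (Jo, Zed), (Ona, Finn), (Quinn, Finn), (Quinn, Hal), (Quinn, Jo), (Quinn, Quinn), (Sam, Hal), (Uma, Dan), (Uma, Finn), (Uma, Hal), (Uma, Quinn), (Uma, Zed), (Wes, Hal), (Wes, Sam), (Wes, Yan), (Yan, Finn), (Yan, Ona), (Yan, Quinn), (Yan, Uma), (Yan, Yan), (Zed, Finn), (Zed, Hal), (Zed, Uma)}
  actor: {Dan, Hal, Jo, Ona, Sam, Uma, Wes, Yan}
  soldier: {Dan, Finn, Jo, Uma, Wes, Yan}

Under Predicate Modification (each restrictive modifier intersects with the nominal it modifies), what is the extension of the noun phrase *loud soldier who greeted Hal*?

⟦who greeted Hal⟧ = {x : ⟨x, Hal⟩ ∈ ⟦greeted⟧} = {Dan, Finn, Hal, Quinn, Sam, Uma, Wes, Zed}
⟦soldier⟧ = {Dan, Finn, Jo, Uma, Wes, Yan}
… ∩ ⟦who greeted Hal⟧ = {Dan, Finn, Jo, Uma, Wes, Yan} ∩ {Dan, Finn, Hal, Quinn, Sam, Uma, Wes, Zed} = {Dan, Finn, Uma, Wes}
… ∩ ⟦loud⟧ = {Dan, Finn, Uma, Wes} ∩ {Dan, Finn, Hal, Ona, Quinn, Uma, Wes} = {Dan, Finn, Uma, Wes}
So ⟦loud soldier who greeted Hal⟧ = {Dan, Finn, Uma, Wes}.

{Dan, Finn, Uma, Wes}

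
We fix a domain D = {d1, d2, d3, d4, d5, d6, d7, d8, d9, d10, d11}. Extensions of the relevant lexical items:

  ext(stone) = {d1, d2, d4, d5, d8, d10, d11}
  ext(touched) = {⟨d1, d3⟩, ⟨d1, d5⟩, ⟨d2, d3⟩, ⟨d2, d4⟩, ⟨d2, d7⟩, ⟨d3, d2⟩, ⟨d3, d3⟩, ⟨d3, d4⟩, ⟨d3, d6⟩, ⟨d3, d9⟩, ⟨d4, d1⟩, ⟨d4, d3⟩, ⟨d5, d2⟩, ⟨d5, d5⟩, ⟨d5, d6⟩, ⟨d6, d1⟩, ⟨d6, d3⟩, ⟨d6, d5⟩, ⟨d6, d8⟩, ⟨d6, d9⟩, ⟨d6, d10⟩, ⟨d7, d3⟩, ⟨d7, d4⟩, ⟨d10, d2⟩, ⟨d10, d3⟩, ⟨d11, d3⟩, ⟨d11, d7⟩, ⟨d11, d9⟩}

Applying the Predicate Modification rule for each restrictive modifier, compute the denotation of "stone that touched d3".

{d1, d2, d4, d10, d11}

⟦that touched d3⟧ = {x : ⟨x, d3⟩ ∈ ⟦touched⟧} = {d1, d2, d3, d4, d6, d7, d10, d11}
⟦stone⟧ = {d1, d2, d4, d5, d8, d10, d11}
… ∩ ⟦that touched d3⟧ = {d1, d2, d4, d5, d8, d10, d11} ∩ {d1, d2, d3, d4, d6, d7, d10, d11} = {d1, d2, d4, d10, d11}
So ⟦stone that touched d3⟧ = {d1, d2, d4, d10, d11}.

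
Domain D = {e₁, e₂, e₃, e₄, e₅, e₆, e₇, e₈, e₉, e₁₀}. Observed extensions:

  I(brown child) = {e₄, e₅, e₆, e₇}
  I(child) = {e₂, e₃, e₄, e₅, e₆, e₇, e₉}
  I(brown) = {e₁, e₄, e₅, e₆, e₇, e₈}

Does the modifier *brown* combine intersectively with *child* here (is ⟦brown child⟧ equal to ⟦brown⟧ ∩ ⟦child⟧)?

⟦brown⟧ ∩ ⟦child⟧ = {e₁, e₄, e₅, e₆, e₇, e₈} ∩ {e₂, e₃, e₄, e₅, e₆, e₇, e₉} = {e₄, e₅, e₆, e₇}
Observed ⟦brown child⟧ = {e₄, e₅, e₆, e₇}.
These coincide, so the modifier is intersective here.

yes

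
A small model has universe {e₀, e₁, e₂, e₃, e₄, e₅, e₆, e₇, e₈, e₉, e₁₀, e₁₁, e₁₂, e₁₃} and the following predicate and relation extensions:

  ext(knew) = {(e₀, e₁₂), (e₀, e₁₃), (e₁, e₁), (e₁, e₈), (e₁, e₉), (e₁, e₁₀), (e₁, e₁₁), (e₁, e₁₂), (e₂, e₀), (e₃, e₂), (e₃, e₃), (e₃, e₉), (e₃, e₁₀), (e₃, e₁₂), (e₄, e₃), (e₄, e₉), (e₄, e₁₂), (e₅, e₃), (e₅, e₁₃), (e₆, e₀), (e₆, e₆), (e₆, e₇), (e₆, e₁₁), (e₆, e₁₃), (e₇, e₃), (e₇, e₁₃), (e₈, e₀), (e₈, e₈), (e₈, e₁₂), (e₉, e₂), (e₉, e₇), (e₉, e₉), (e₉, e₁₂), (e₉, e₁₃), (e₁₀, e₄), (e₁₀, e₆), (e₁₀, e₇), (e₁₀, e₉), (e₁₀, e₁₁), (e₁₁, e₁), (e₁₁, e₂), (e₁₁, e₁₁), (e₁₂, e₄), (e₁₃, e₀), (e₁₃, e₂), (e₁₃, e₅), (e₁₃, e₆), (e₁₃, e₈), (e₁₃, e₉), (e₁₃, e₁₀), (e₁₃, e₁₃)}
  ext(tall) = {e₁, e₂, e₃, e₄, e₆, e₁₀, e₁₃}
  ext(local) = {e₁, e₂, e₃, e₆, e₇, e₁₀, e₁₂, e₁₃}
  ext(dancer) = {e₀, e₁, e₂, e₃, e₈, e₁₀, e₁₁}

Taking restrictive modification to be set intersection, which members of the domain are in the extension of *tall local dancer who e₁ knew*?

{e₁, e₁₀}

⟦who e₁ knew⟧ = {x : ⟨e₁, x⟩ ∈ ⟦knew⟧} = {e₁, e₈, e₉, e₁₀, e₁₁, e₁₂}
⟦dancer⟧ = {e₀, e₁, e₂, e₃, e₈, e₁₀, e₁₁}
… ∩ ⟦who e₁ knew⟧ = {e₀, e₁, e₂, e₃, e₈, e₁₀, e₁₁} ∩ {e₁, e₈, e₉, e₁₀, e₁₁, e₁₂} = {e₁, e₈, e₁₀, e₁₁}
… ∩ ⟦tall⟧ = {e₁, e₈, e₁₀, e₁₁} ∩ {e₁, e₂, e₃, e₄, e₆, e₁₀, e₁₃} = {e₁, e₁₀}
… ∩ ⟦local⟧ = {e₁, e₁₀} ∩ {e₁, e₂, e₃, e₆, e₇, e₁₀, e₁₂, e₁₃} = {e₁, e₁₀}
So ⟦tall local dancer who e₁ knew⟧ = {e₁, e₁₀}.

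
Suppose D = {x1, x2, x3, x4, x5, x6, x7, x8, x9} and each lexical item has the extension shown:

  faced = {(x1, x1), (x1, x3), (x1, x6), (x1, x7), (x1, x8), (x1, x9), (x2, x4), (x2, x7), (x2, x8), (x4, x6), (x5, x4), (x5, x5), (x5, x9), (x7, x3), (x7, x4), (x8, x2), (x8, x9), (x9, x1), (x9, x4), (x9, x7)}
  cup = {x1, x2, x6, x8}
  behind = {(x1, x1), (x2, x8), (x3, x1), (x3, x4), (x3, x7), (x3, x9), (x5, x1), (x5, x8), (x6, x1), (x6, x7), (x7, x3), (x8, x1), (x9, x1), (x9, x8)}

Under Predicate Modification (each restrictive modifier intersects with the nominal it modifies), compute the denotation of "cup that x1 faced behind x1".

⟦that x1 faced⟧ = {x : ⟨x1, x⟩ ∈ ⟦faced⟧} = {x1, x3, x6, x7, x8, x9}
⟦behind x1⟧ = {x : ⟨x, x1⟩ ∈ ⟦behind⟧} = {x1, x3, x5, x6, x8, x9}
⟦cup⟧ = {x1, x2, x6, x8}
… ∩ ⟦that x1 faced⟧ = {x1, x2, x6, x8} ∩ {x1, x3, x6, x7, x8, x9} = {x1, x6, x8}
… ∩ ⟦behind x1⟧ = {x1, x6, x8} ∩ {x1, x3, x5, x6, x8, x9} = {x1, x6, x8}
So ⟦cup that x1 faced behind x1⟧ = {x1, x6, x8}.

{x1, x6, x8}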